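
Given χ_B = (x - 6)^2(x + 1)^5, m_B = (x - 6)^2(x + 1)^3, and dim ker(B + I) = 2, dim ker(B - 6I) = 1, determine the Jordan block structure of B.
λ = -1: algebraic multiplicity 5 (exponent in χ_B), largest block size 3 (exponent in m_B), 2 blocks (geometric multiplicity). These force block sizes [3, 2].
λ = 6: algebraic multiplicity 2 (exponent in χ_B), largest block size 2 (exponent in m_B), 1 block (geometric multiplicity). This forces block sizes [2].

Jordan blocks: (-1, 3), (-1, 2), (6, 2)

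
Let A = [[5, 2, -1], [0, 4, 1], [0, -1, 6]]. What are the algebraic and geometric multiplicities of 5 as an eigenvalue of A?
algebraic multiplicity 3, geometric multiplicity 1

The characteristic polynomial is (x - 5)^3, so the factor x - 5 appears with exponent 3: the algebraic multiplicity is 3.

rank(A - 5I) = 2, so the eigenspace has dimension 3 - 2 = 1: the geometric multiplicity is 1.

Since 1 < 3, A is not diagonalizable.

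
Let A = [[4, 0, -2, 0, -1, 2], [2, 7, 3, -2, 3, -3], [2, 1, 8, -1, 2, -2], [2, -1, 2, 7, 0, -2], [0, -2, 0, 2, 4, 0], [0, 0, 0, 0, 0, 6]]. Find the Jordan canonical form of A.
The characteristic polynomial is det(xI - A) = (x - 6)^6, so the eigenvalues are 6 (algebraic multiplicity 6).

For λ = 6: rank(A - 6I) = 3, rank((A - 6I)^2) = 1, rank((A - 6I)^3) = 0. The eigenspace has dimension 6 - 3 = 3, so there are 3 Jordan blocks; the rank sequence gives block sizes [3, 2, 1].

Assembling the blocks gives the Jordan form J above.

J = [[6, 1, 0, 0, 0, 0], [0, 6, 1, 0, 0, 0], [0, 0, 6, 0, 0, 0], [0, 0, 0, 6, 1, 0], [0, 0, 0, 0, 6, 0], [0, 0, 0, 0, 0, 6]]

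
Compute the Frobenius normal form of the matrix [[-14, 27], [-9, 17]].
The invariant factors of A (the non-unit diagonal entries of the Smith normal form of xI - A over ℚ[x]) are x^2 - 3x + 5, each dividing the next. The characteristic polynomial is their product, x^2 - 3x + 5.

The rational canonical form is the block-diagonal matrix of companion matrices C(f_i):
R = [[0, -5], [1, 3]].

Note the characteristic polynomial does not split into linear factors over ℚ, so A has no Jordan form over ℚ; the rational canonical form exists over any field.

R = [[0, -5], [1, 3]]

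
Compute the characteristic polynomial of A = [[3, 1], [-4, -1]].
χ_A(x) = (x - 1)^2

xI - A = [[x - 3, -1], [4, x + 1]].

Expanding det(xI - A) along the first row:
det(xI - A) = + (x - 3)·det([[x + 1]]) - (-1)·det([[4]]).

Evaluating gives χ_A(x) = x^2 - 2x + 1 = (x - 1)^2.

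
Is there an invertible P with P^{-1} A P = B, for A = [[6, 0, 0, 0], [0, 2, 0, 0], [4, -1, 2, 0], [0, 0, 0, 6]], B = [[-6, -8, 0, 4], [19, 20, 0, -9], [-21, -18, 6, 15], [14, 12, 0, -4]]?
Yes.

Two matrices over a field are similar if and only if they have the same invariant factors.

Both A and B have characteristic polynomial (x - 6)^2(x - 2)^2 and minimal polynomial (x - 6)(x - 2)^2. Computing further, both have invariant factors x - 6, (x - 6)(x - 2)^2. Hence A and B are similar.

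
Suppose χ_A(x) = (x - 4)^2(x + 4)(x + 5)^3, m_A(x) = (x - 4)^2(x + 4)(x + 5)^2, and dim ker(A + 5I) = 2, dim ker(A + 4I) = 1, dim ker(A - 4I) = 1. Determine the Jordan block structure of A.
λ = -5: algebraic multiplicity 3 (exponent in χ_A), largest block size 2 (exponent in m_A), 2 blocks (geometric multiplicity). These force block sizes [2, 1].
λ = -4: algebraic multiplicity 1 (exponent in χ_A), largest block size 1 (exponent in m_A), 1 block (geometric multiplicity). This forces block sizes [1].
λ = 4: algebraic multiplicity 2 (exponent in χ_A), largest block size 2 (exponent in m_A), 1 block (geometric multiplicity). This forces block sizes [2].

Jordan blocks: (-5, 2), (-5, 1), (-4, 1), (4, 2)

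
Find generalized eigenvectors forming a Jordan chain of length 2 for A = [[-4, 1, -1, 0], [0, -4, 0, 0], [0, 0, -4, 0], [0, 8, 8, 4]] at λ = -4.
We seek v_1 ∈ ker((A + 4I)^2) \ ker(A + 4I), then set v_{i+1} = (A + 4I) v_i.

One such chain is v_1 = [[1, 1, 0, -1]]^T, v_2 = [[1, 0, 0, 0]]^T. Check: (A + 4I) v_2 = [[0, 0, 0, 0]]^T = 0.

v_1 = [[1, 1, 0, -1]]^T, v_2 = [[1, 0, 0, 0]]^T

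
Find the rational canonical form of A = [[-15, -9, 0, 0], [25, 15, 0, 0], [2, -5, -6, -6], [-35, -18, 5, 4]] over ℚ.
The invariant factors of A (the non-unit diagonal entries of the Smith normal form of xI - A over ℚ[x]) are x^2(x^2 + 2x + 6), each dividing the next. The characteristic polynomial is their product, x^2(x^2 + 2x + 6).

The rational canonical form is the block-diagonal matrix of companion matrices C(f_i):
R = [[0, 0, 0, 0], [1, 0, 0, 0], [0, 1, 0, -6], [0, 0, 1, -2]].

Note the characteristic polynomial does not split into linear factors over ℚ, so A has no Jordan form over ℚ; the rational canonical form exists over any field.

R = [[0, 0, 0, 0], [1, 0, 0, 0], [0, 1, 0, -6], [0, 0, 1, -2]]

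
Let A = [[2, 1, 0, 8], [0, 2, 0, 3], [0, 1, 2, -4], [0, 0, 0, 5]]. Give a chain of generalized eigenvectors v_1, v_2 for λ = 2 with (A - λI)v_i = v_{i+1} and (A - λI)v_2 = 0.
We seek v_1 ∈ ker((A - 2I)^2) \ ker(A - 2I), then set v_{i+1} = (A - 2I) v_i.

One such chain is v_1 = [[2, 1, 0, 0]]^T, v_2 = [[1, 0, 1, 0]]^T. Check: (A - 2I) v_2 = [[0, 0, 0, 0]]^T = 0.

v_1 = [[2, 1, 0, 0]]^T, v_2 = [[1, 0, 1, 0]]^T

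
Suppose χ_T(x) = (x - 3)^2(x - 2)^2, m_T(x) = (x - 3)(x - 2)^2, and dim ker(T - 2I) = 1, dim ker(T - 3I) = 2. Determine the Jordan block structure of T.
λ = 2: algebraic multiplicity 2 (exponent in χ_T), largest block size 2 (exponent in m_T), 1 block (geometric multiplicity). This forces block sizes [2].
λ = 3: algebraic multiplicity 2 (exponent in χ_T), largest block size 1 (exponent in m_T), 2 blocks (geometric multiplicity). These force block sizes [1, 1].

Jordan blocks: (2, 2), (3, 1), (3, 1)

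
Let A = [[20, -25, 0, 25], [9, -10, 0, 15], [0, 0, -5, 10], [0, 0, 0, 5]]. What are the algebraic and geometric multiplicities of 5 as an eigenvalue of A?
The characteristic polynomial is (x - 5)^3(x + 5), so the factor x - 5 appears with exponent 3: the algebraic multiplicity is 3.

rank(A - 5I) = 2, so the eigenspace has dimension 4 - 2 = 2: the geometric multiplicity is 2.

Since 2 < 3, A is not diagonalizable.

algebraic multiplicity 3, geometric multiplicity 2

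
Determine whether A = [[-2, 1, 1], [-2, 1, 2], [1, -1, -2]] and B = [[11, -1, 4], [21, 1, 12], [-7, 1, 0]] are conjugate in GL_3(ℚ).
No.

trace(A) = -3 but trace(B) = 12. The trace is a similarity invariant, so A and B are not similar.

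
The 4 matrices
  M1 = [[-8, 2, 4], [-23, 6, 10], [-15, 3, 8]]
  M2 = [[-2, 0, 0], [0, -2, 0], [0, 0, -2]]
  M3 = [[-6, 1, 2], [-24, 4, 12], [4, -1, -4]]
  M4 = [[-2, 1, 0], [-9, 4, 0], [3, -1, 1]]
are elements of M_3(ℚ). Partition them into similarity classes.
4 classes: {M1}, {M2}, {M3}, {M4}

Characteristic polynomials: χ_{M1} = (x - 2)^3, χ_{M2} = (x + 2)^3, χ_{M3} = (x + 2)^3, χ_{M4} = (x - 1)^3.

{M1}: invariant factors (x - 2)^3.

{M2}: invariant factors x + 2, x + 2, x + 2.

{M3}: invariant factors x + 2, (x + 2)^2.

{M4}: invariant factors x - 1, (x - 1)^2.

Matrices are similar if and only if their invariant-factor lists agree; the partition into similarity classes is {M1}, {M2}, {M3}, {M4}.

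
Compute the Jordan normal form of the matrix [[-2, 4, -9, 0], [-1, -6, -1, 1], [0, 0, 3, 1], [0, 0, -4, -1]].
J = [[-4, 1, 0, 0], [0, -4, 0, 0], [0, 0, 1, 1], [0, 0, 0, 1]]

The characteristic polynomial is det(xI - A) = (x - 1)^2(x + 4)^2, so the eigenvalues are -4 (algebraic multiplicity 2), 1 (algebraic multiplicity 2).

For λ = -4: rank(A + 4I) = 3, rank((A + 4I)^2) = 2. The eigenspace has dimension 4 - 3 = 1, so there is 1 Jordan block; the rank sequence gives block sizes [2].

For λ = 1: rank(A - I) = 3, rank((A - I)^2) = 2. The eigenspace has dimension 4 - 3 = 1, so there is 1 Jordan block; the rank sequence gives block sizes [2].

Assembling the blocks gives the Jordan form J above.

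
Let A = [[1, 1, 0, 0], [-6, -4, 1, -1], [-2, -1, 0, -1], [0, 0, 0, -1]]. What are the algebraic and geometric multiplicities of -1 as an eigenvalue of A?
algebraic multiplicity 4, geometric multiplicity 2

The characteristic polynomial is (x + 1)^4, so the factor x + 1 appears with exponent 4: the algebraic multiplicity is 4.

rank(A + I) = 2, so the eigenspace has dimension 4 - 2 = 2: the geometric multiplicity is 2.

Since 2 < 4, A is not diagonalizable.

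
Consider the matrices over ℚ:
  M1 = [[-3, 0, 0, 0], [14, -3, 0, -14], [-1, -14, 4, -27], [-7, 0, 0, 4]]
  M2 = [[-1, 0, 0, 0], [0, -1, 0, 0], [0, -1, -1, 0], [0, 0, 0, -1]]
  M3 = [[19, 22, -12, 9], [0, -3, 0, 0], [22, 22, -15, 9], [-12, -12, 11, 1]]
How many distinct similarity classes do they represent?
2 classes: {M1, M3}, {M2}

Characteristic polynomials: χ_{M1} = (x - 4)^2(x + 3)^2, χ_{M2} = (x + 1)^4, χ_{M3} = (x - 4)^2(x + 3)^2.

{M1, M3}: invariant factors x + 3, (x - 4)^2(x + 3).

{M2}: invariant factors x + 1, x + 1, (x + 1)^2.

Matrices are similar if and only if their invariant-factor lists agree; the partition into similarity classes is {M1, M3}, {M2}.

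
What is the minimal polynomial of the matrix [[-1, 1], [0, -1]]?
m_A(x) = (x + 1)^2

The characteristic polynomial factors as (x + 1)^2. The minimal polynomial is ∏(x - λ)^{k_λ} where k_λ is the size of the largest Jordan block at λ.

For λ = -1: rank(A + I) = 1, and the largest Jordan block has size 2 (the smallest k with rank((A + I)^k) = rank((A + I)^(k+1))).

So m_A(x) = (x + 1)^2.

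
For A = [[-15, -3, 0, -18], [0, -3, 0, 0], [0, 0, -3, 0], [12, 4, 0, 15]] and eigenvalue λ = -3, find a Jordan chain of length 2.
We seek v_1 ∈ ker((A + 3I)^2) \ ker(A + 3I), then set v_{i+1} = (A + 3I) v_i.

One such chain is v_1 = [[1, 1, 1, -1]]^T, v_2 = [[3, 0, 0, -2]]^T. Check: (A + 3I) v_2 = [[0, 0, 0, 0]]^T = 0.

v_1 = [[1, 1, 1, -1]]^T, v_2 = [[3, 0, 0, -2]]^T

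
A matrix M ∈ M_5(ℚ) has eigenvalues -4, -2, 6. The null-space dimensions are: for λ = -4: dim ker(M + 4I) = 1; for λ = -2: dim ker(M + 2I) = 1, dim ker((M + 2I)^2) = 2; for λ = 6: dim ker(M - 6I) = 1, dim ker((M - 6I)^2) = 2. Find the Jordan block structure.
λ = -4: successive nullity increments [1] count blocks of size ≥ k; block sizes are [1].
λ = -2: successive nullity increments [1, 1] count blocks of size ≥ k; block sizes are [2].
λ = 6: successive nullity increments [1, 1] count blocks of size ≥ k; block sizes are [2].

Jordan blocks: (-4, 1), (-2, 2), (6, 2)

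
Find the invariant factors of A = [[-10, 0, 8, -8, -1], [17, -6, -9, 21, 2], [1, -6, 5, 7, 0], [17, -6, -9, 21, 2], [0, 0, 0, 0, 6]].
The Jordan structure of A has elementary divisors (x + 2), x, (x - 6)^3. Arranging the block sizes at each eigenvalue in decreasing order and taking row products gives the invariant factors.

Invariant factors (smallest first, each dividing the next): x(x - 6)^3(x + 2).

Check: the last factor x(x - 6)^3(x + 2) is the minimal polynomial, and the product x(x - 6)^3(x + 2) is the characteristic polynomial.

x(x - 6)^3(x + 2)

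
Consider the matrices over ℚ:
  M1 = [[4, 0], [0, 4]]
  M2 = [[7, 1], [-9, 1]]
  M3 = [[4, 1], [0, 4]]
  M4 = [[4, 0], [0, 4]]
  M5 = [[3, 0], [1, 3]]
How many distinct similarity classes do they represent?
Characteristic polynomials: χ_{M1} = (x - 4)^2, χ_{M2} = (x - 4)^2, χ_{M3} = (x - 4)^2, χ_{M4} = (x - 4)^2, χ_{M5} = (x - 3)^2.

{M1, M4}: invariant factors x - 4, x - 4.

{M2, M3}: invariant factors (x - 4)^2.

{M5}: invariant factors (x - 3)^2.

Matrices are similar if and only if their invariant-factor lists agree; the partition into similarity classes is {M1, M4}, {M2, M3}, {M5}.

3 classes: {M1, M4}, {M2, M3}, {M5}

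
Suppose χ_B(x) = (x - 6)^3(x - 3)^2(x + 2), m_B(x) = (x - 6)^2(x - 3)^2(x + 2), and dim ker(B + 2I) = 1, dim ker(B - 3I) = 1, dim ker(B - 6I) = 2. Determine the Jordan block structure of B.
λ = -2: algebraic multiplicity 1 (exponent in χ_B), largest block size 1 (exponent in m_B), 1 block (geometric multiplicity). This forces block sizes [1].
λ = 3: algebraic multiplicity 2 (exponent in χ_B), largest block size 2 (exponent in m_B), 1 block (geometric multiplicity). This forces block sizes [2].
λ = 6: algebraic multiplicity 3 (exponent in χ_B), largest block size 2 (exponent in m_B), 2 blocks (geometric multiplicity). These force block sizes [2, 1].

Jordan blocks: (-2, 1), (3, 2), (6, 2), (6, 1)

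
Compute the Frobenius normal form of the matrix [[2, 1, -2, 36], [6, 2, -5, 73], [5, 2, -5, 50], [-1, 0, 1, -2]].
The invariant factors of A (the non-unit diagonal entries of the Smith normal form of xI - A over ℚ[x]) are (x - 4)(x + 3)(x^2 + 4x + 2), each dividing the next. The characteristic polynomial is their product, (x - 4)(x + 3)(x^2 + 4x + 2).

The rational canonical form is the block-diagonal matrix of companion matrices C(f_i):
R = [[0, 0, 0, 24], [1, 0, 0, 50], [0, 1, 0, 14], [0, 0, 1, -3]].

Note the characteristic polynomial does not split into linear factors over ℚ, so A has no Jordan form over ℚ; the rational canonical form exists over any field.

R = [[0, 0, 0, 24], [1, 0, 0, 50], [0, 1, 0, 14], [0, 0, 1, -3]]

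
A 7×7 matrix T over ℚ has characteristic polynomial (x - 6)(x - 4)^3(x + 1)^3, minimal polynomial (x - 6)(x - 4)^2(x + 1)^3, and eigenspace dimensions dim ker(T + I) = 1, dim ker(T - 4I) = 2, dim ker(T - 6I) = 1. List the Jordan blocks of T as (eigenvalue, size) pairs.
λ = -1: algebraic multiplicity 3 (exponent in χ_T), largest block size 3 (exponent in m_T), 1 block (geometric multiplicity). This forces block sizes [3].
λ = 4: algebraic multiplicity 3 (exponent in χ_T), largest block size 2 (exponent in m_T), 2 blocks (geometric multiplicity). These force block sizes [2, 1].
λ = 6: algebraic multiplicity 1 (exponent in χ_T), largest block size 1 (exponent in m_T), 1 block (geometric multiplicity). This forces block sizes [1].

Jordan blocks: (-1, 3), (4, 2), (4, 1), (6, 1)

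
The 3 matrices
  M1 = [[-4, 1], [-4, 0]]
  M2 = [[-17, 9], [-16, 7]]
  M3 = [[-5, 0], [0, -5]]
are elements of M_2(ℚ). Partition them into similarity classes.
3 classes: {M1}, {M2}, {M3}

Characteristic polynomials: χ_{M1} = (x + 2)^2, χ_{M2} = (x + 5)^2, χ_{M3} = (x + 5)^2.

{M1}: invariant factors (x + 2)^2.

{M2}: invariant factors (x + 5)^2.

{M3}: invariant factors x + 5, x + 5.

Matrices are similar if and only if their invariant-factor lists agree; the partition into similarity classes is {M1}, {M2}, {M3}.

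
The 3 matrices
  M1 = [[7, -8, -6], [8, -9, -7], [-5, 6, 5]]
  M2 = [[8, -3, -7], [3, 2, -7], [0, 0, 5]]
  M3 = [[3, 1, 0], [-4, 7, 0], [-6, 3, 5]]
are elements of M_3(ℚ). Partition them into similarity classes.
Characteristic polynomials: χ_{M1} = (x - 1)^3, χ_{M2} = (x - 5)^3, χ_{M3} = (x - 5)^3.

{M1}: invariant factors (x - 1)^3.

{M2, M3}: invariant factors x - 5, (x - 5)^2.

Matrices are similar if and only if their invariant-factor lists agree; the partition into similarity classes is {M1}, {M2, M3}.

2 classes: {M1}, {M2, M3}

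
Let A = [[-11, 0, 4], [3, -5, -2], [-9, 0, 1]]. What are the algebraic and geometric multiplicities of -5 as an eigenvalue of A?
algebraic multiplicity 3, geometric multiplicity 2

The characteristic polynomial is (x + 5)^3, so the factor x + 5 appears with exponent 3: the algebraic multiplicity is 3.

rank(A + 5I) = 1, so the eigenspace has dimension 3 - 1 = 2: the geometric multiplicity is 2.

Since 2 < 3, A is not diagonalizable.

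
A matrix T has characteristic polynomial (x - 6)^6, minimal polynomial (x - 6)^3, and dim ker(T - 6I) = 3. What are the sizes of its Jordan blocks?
λ = 6: algebraic multiplicity 6 (exponent in χ_T), largest block size 3 (exponent in m_T), 3 blocks (geometric multiplicity). These force block sizes [3, 2, 1].

Jordan blocks: (6, 3), (6, 2), (6, 1)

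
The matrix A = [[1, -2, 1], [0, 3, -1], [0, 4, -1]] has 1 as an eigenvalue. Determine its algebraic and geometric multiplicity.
algebraic multiplicity 3, geometric multiplicity 2

The characteristic polynomial is (x - 1)^3, so the factor x - 1 appears with exponent 3: the algebraic multiplicity is 3.

rank(A - I) = 1, so the eigenspace has dimension 3 - 1 = 2: the geometric multiplicity is 2.

Since 2 < 3, A is not diagonalizable.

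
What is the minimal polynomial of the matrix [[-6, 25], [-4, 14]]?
m_A(x) = (x - 4)^2

The characteristic polynomial factors as (x - 4)^2. The minimal polynomial is ∏(x - λ)^{k_λ} where k_λ is the size of the largest Jordan block at λ.

For λ = 4: rank(A - 4I) = 1, and the largest Jordan block has size 2 (the smallest k with rank((A - 4I)^k) = rank((A - 4I)^(k+1))).

So m_A(x) = (x - 4)^2.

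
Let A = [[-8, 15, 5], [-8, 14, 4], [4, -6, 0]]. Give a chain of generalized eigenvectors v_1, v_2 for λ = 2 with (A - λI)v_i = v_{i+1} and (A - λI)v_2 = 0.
v_1 = [[1, 1, 0]]^T, v_2 = [[5, 4, -2]]^T

We seek v_1 ∈ ker((A - 2I)^2) \ ker(A - 2I), then set v_{i+1} = (A - 2I) v_i.

One such chain is v_1 = [[1, 1, 0]]^T, v_2 = [[5, 4, -2]]^T. Check: (A - 2I) v_2 = [[0, 0, 0]]^T = 0.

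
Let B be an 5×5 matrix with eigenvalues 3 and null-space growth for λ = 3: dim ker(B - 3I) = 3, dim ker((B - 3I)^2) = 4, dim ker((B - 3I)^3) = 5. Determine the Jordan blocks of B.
Jordan blocks: (3, 3), (3, 1), (3, 1)

λ = 3: successive nullity increments [3, 1, 1] count blocks of size ≥ k; block sizes are [3, 1, 1].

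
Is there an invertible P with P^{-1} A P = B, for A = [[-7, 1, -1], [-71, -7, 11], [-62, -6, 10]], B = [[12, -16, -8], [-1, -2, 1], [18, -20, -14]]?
Yes.

Two matrices over a field are similar if and only if they have the same invariant factors.

Both A and B have characteristic polynomial (x - 4)(x + 4)^2 and minimal polynomial (x - 4)(x + 4)^2. Computing further, both have invariant factors (x - 4)(x + 4)^2. Hence A and B are similar.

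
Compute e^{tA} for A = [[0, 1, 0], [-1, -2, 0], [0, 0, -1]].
e^{tA} = [[(t + 1)*e^{-t}, t*e^{-t}, 0], [-t*e^{-t}, (1 - t)*e^{-t}, 0], [0, 0, e^{-t}]]

A has Jordan form J = [[-1, 1, 0], [0, -1, 0], [0, 0, -1]] with A = PJP^{-1}, so e^{tA} = P e^{tJ} P^{-1}.

For a Jordan block J_k(λ), e^{tJ_k(λ)} = e^{λt} · (I + tN + t^2 N^2/2! + ... + t^{k-1} N^{k-1}/(k-1)!) where N is the nilpotent superdiagonal part.

Assembling the blocks and conjugating back gives the entries of e^{tA} as shown above.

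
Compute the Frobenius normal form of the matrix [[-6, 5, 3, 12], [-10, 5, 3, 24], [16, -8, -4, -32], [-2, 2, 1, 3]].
R = [[0, 4, 0, 0], [1, -1, 0, 0], [0, 0, 0, 4], [0, 0, 1, -1]]

The invariant factors of A (the non-unit diagonal entries of the Smith normal form of xI - A over ℚ[x]) are x^2 + x - 4, x^2 + x - 4, each dividing the next. The characteristic polynomial is their product, (x^2 + x - 4)^2.

The rational canonical form is the block-diagonal matrix of companion matrices C(f_i):
R = [[0, 4, 0, 0], [1, -1, 0, 0], [0, 0, 0, 4], [0, 0, 1, -1]].

Note the characteristic polynomial does not split into linear factors over ℚ, so A has no Jordan form over ℚ; the rational canonical form exists over any field.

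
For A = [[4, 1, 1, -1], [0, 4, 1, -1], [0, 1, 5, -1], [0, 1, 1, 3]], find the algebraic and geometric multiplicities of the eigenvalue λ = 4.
algebraic multiplicity 4, geometric multiplicity 2

The characteristic polynomial is (x - 4)^4, so the factor x - 4 appears with exponent 4: the algebraic multiplicity is 4.

rank(A - 4I) = 2, so the eigenspace has dimension 4 - 2 = 2: the geometric multiplicity is 2.

Since 2 < 4, A is not diagonalizable.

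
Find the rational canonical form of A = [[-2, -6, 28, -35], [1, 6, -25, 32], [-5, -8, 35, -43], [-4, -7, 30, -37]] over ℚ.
R = [[0, 0, 0, -4], [1, 0, 0, 4], [0, 1, 0, -5], [0, 0, 1, 2]]

The invariant factors of A (the non-unit diagonal entries of the Smith normal form of xI - A over ℚ[x]) are (x^2 - x + 2)^2, each dividing the next. The characteristic polynomial is their product, (x^2 - x + 2)^2.

The rational canonical form is the block-diagonal matrix of companion matrices C(f_i):
R = [[0, 0, 0, -4], [1, 0, 0, 4], [0, 1, 0, -5], [0, 0, 1, 2]].

Note the characteristic polynomial does not split into linear factors over ℚ, so A has no Jordan form over ℚ; the rational canonical form exists over any field.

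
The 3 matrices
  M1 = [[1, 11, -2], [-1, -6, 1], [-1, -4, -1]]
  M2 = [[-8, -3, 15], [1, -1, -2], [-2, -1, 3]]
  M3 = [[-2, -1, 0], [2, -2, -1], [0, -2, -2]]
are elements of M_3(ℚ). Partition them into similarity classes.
1 class: {M1, M2, M3}

Characteristic polynomials: χ_{M1} = (x + 2)^3, χ_{M2} = (x + 2)^3, χ_{M3} = (x + 2)^3.

{M1, M2, M3}: invariant factors (x + 2)^3.

Matrices are similar if and only if their invariant-factor lists agree; the partition into similarity classes is {M1, M2, M3}.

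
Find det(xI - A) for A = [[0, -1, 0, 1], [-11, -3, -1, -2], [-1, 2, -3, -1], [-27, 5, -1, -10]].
χ_A(x) = (x + 4)^4

xI - A = [[x, 1, 0, -1], [11, x + 3, 1, 2], [1, -2, x + 3, 1], [27, -5, 1, x + 10]].

Expanding det(xI - A) along the first row:
det(xI - A) = + (x)·det([[x + 3, 1, 2], [-2, x + 3, 1], [-5, 1, x + 10]]) - (1)·det([[11, 1, 2], [1, x + 3, 1], [27, 1, x + 10]]) + (0)·det([[11, x + 3, 2], [1, -2, 1], [27, -5, x + 10]]) - (-1)·det([[11, x + 3, 1], [1, -2, x + 3], [27, -5, 1]]).

Evaluating gives χ_A(x) = x^4 + 16x^3 + 96x^2 + 256x + 256 = (x + 4)^4.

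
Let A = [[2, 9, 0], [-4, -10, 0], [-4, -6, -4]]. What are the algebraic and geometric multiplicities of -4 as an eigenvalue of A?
algebraic multiplicity 3, geometric multiplicity 2

The characteristic polynomial is (x + 4)^3, so the factor x + 4 appears with exponent 3: the algebraic multiplicity is 3.

rank(A + 4I) = 1, so the eigenspace has dimension 3 - 1 = 2: the geometric multiplicity is 2.

Since 2 < 3, A is not diagonalizable.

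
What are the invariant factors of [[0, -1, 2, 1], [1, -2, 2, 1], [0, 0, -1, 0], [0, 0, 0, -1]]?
The Jordan structure of A has elementary divisors (x + 1)^2, (x + 1), (x + 1). Arranging the block sizes at each eigenvalue in decreasing order and taking row products gives the invariant factors.

Invariant factors (smallest first, each dividing the next): x + 1, x + 1, (x + 1)^2.

Check: the last factor (x + 1)^2 is the minimal polynomial, and the product (x + 1)^4 is the characteristic polynomial.

x + 1, x + 1, (x + 1)^2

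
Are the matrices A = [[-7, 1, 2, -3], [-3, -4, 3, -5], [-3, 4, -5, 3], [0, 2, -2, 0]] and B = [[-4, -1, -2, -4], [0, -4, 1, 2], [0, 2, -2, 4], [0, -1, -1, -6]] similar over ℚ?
Yes.

Two matrices over a field are similar if and only if they have the same invariant factors.

Both A and B have characteristic polynomial (x + 4)^4 and minimal polynomial (x + 4)^3. Computing further, both have invariant factors x + 4, (x + 4)^3. Hence A and B are similar.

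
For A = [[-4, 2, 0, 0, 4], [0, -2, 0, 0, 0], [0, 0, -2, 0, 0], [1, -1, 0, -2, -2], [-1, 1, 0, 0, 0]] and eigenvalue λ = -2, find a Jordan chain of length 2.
v_1 = [[0, 1, 0, 0, 0]]^T, v_2 = [[2, 0, 0, -1, 1]]^T

We seek v_1 ∈ ker((A + 2I)^2) \ ker(A + 2I), then set v_{i+1} = (A + 2I) v_i.

One such chain is v_1 = [[0, 1, 0, 0, 0]]^T, v_2 = [[2, 0, 0, -1, 1]]^T. Check: (A + 2I) v_2 = [[0, 0, 0, 0, 0]]^T = 0.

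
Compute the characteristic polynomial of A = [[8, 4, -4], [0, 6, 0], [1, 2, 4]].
χ_A(x) = (x - 6)^3

xI - A = [[x - 8, -4, 4], [0, x - 6, 0], [-1, -2, x - 4]].

Expanding det(xI - A) along the first row:
det(xI - A) = + (x - 8)·det([[x - 6, 0], [-2, x - 4]]) - (-4)·det([[0, 0], [-1, x - 4]]) + (4)·det([[0, x - 6], [-1, -2]]).

Evaluating gives χ_A(x) = x^3 - 18x^2 + 108x - 216 = (x - 6)^3.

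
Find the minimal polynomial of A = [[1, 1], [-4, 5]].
The characteristic polynomial factors as (x - 3)^2. The minimal polynomial is ∏(x - λ)^{k_λ} where k_λ is the size of the largest Jordan block at λ.

For λ = 3: rank(A - 3I) = 1, and the largest Jordan block has size 2 (the smallest k with rank((A - 3I)^k) = rank((A - 3I)^(k+1))).

So m_A(x) = (x - 3)^2.

m_A(x) = (x - 3)^2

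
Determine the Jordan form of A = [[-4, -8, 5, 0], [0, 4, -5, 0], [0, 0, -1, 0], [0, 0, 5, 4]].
The characteristic polynomial is det(xI - A) = (x - 4)^2(x + 1)(x + 4), so the eigenvalues are -4 (algebraic multiplicity 1), -1 (algebraic multiplicity 1), 4 (algebraic multiplicity 2).

For λ = -4: algebraic multiplicity 1 gives one 1×1 block.

For λ = -1: algebraic multiplicity 1 gives one 1×1 block.

For λ = 4: rank(A - 4I) = 2. The eigenspace has dimension 4 - 2 = 2, so there are 2 Jordan blocks; the rank sequence gives block sizes [1, 1].

Assembling the blocks gives the Jordan form J above.

J = [[-4, 0, 0, 0], [0, -1, 0, 0], [0, 0, 4, 0], [0, 0, 0, 4]]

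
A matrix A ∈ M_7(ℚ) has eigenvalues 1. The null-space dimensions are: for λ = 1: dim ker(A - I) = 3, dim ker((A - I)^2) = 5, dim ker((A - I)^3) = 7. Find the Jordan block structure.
Jordan blocks: (1, 3), (1, 3), (1, 1)

λ = 1: successive nullity increments [3, 2, 2] count blocks of size ≥ k; block sizes are [3, 3, 1].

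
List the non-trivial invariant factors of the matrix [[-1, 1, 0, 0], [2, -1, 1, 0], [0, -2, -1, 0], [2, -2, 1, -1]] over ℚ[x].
x + 1, (x + 1)^3

The Jordan structure of A has elementary divisors (x + 1)^3, (x + 1). Arranging the block sizes at each eigenvalue in decreasing order and taking row products gives the invariant factors.

Invariant factors (smallest first, each dividing the next): x + 1, (x + 1)^3.

Check: the last factor (x + 1)^3 is the minimal polynomial, and the product (x + 1)^4 is the characteristic polynomial.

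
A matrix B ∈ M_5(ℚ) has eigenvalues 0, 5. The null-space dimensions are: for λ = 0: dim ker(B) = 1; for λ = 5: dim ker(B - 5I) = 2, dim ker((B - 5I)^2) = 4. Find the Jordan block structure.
Jordan blocks: (0, 1), (5, 2), (5, 2)

λ = 0: successive nullity increments [1] count blocks of size ≥ k; block sizes are [1].
λ = 5: successive nullity increments [2, 2] count blocks of size ≥ k; block sizes are [2, 2].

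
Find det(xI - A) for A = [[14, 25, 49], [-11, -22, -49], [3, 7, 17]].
xI - A = [[x - 14, -25, -49], [11, x + 22, 49], [-3, -7, x - 17]].

Expanding det(xI - A) along the first row:
det(xI - A) = + (x - 14)·det([[x + 22, 49], [-7, x - 17]]) - (-25)·det([[11, 49], [-3, x - 17]]) + (-49)·det([[11, x + 22], [-3, -7]]).

Evaluating gives χ_A(x) = x^3 - 9x^2 + 27x - 27 = (x - 3)^3.

χ_A(x) = (x - 3)^3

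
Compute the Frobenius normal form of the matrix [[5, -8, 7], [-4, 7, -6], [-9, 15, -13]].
The invariant factors of A (the non-unit diagonal entries of the Smith normal form of xI - A over ℚ[x]) are x^2(x + 1), each dividing the next. The characteristic polynomial is their product, x^2(x + 1).

The rational canonical form is the block-diagonal matrix of companion matrices C(f_i):
R = [[0, 0, 0], [1, 0, 0], [0, 1, -1]].

R = [[0, 0, 0], [1, 0, 0], [0, 1, -1]]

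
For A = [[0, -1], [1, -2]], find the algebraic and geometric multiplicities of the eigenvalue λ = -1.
The characteristic polynomial is (x + 1)^2, so the factor x + 1 appears with exponent 2: the algebraic multiplicity is 2.

rank(A + I) = 1, so the eigenspace has dimension 2 - 1 = 1: the geometric multiplicity is 1.

Since 1 < 2, A is not diagonalizable.

algebraic multiplicity 2, geometric multiplicity 1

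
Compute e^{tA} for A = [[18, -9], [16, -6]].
A has Jordan form J = [[6, 1], [0, 6]] with A = PJP^{-1}, so e^{tA} = P e^{tJ} P^{-1}.

For a Jordan block J_k(λ), e^{tJ_k(λ)} = e^{λt} · (I + tN + t^2 N^2/2! + ... + t^{k-1} N^{k-1}/(k-1)!) where N is the nilpotent superdiagonal part.

Assembling the blocks and conjugating back gives the entries of e^{tA} as shown above.

e^{tA} = [[(12*t + 1)*e^{6*t}, -9*t*e^{6*t}], [16*t*e^{6*t}, (1 - 12*t)*e^{6*t}]]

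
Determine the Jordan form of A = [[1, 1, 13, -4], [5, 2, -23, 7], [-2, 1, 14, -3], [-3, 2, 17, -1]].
J = [[4, 1, 0, 0], [0, 4, 0, 0], [0, 0, 4, 1], [0, 0, 0, 4]]

The characteristic polynomial is det(xI - A) = (x - 4)^4, so the eigenvalues are 4 (algebraic multiplicity 4).

For λ = 4: rank(A - 4I) = 2, rank((A - 4I)^2) = 0. The eigenspace has dimension 4 - 2 = 2, so there are 2 Jordan blocks; the rank sequence gives block sizes [2, 2].

Assembling the blocks gives the Jordan form J above.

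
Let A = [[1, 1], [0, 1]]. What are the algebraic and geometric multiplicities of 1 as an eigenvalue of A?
The characteristic polynomial is (x - 1)^2, so the factor x - 1 appears with exponent 2: the algebraic multiplicity is 2.

rank(A - I) = 1, so the eigenspace has dimension 2 - 1 = 1: the geometric multiplicity is 1.

Since 1 < 2, A is not diagonalizable.

algebraic multiplicity 2, geometric multiplicity 1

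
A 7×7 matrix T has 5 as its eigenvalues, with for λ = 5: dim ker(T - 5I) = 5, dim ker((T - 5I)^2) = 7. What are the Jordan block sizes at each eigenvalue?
Jordan blocks: (5, 2), (5, 2), (5, 1), (5, 1), (5, 1)

λ = 5: successive nullity increments [5, 2] count blocks of size ≥ k; block sizes are [2, 2, 1, 1, 1].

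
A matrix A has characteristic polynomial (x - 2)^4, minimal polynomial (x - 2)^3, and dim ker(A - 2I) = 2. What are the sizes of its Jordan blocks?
Jordan blocks: (2, 3), (2, 1)

λ = 2: algebraic multiplicity 4 (exponent in χ_A), largest block size 3 (exponent in m_A), 2 blocks (geometric multiplicity). These force block sizes [3, 1].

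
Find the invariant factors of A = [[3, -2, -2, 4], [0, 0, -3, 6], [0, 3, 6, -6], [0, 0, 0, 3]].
x - 3, x - 3, (x - 3)^2

The Jordan structure of A has elementary divisors (x - 3)^2, (x - 3), (x - 3). Arranging the block sizes at each eigenvalue in decreasing order and taking row products gives the invariant factors.

Invariant factors (smallest first, each dividing the next): x - 3, x - 3, (x - 3)^2.

Check: the last factor (x - 3)^2 is the minimal polynomial, and the product (x - 3)^4 is the characteristic polynomial.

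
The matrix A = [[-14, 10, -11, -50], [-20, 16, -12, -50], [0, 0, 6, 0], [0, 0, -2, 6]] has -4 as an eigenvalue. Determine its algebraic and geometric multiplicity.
algebraic multiplicity 1, geometric multiplicity 1

The characteristic polynomial is (x - 6)^3(x + 4), so the factor x + 4 appears with exponent 1: the algebraic multiplicity is 1.

rank(A + 4I) = 3, so the eigenspace has dimension 4 - 3 = 1: the geometric multiplicity is 1.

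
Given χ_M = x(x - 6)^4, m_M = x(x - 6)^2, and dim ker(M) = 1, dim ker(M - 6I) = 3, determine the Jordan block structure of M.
Jordan blocks: (0, 1), (6, 2), (6, 1), (6, 1)

λ = 0: algebraic multiplicity 1 (exponent in χ_M), largest block size 1 (exponent in m_M), 1 block (geometric multiplicity). This forces block sizes [1].
λ = 6: algebraic multiplicity 4 (exponent in χ_M), largest block size 2 (exponent in m_M), 3 blocks (geometric multiplicity). These force block sizes [2, 1, 1].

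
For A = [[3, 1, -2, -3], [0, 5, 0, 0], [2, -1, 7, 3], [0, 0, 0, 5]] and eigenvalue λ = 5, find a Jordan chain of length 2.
We seek v_1 ∈ ker((A - 5I)^2) \ ker(A - 5I), then set v_{i+1} = (A - 5I) v_i.

One such chain is v_1 = [[2, 1, -2, 0]]^T, v_2 = [[1, 0, -1, 0]]^T. Check: (A - 5I) v_2 = [[0, 0, 0, 0]]^T = 0.

v_1 = [[2, 1, -2, 0]]^T, v_2 = [[1, 0, -1, 0]]^T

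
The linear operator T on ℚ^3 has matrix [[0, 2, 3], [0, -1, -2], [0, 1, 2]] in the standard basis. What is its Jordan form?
The characteristic polynomial is det(xI - A) = x^2(x - 1), so the eigenvalues are 0 (algebraic multiplicity 2), 1 (algebraic multiplicity 1).

For λ = 0: rank(A) = 2, rank(A^2) = 1. The eigenspace has dimension 3 - 2 = 1, so there is 1 Jordan block; the rank sequence gives block sizes [2].

For λ = 1: algebraic multiplicity 1 gives one 1×1 block.

Assembling the blocks gives the Jordan form J above.

J = [[0, 1, 0], [0, 0, 0], [0, 0, 1]]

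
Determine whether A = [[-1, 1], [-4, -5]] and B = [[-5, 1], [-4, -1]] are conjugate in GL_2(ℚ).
Yes.

Two matrices over a field are similar if and only if they have the same invariant factors.

Both A and B have characteristic polynomial (x + 3)^2 and minimal polynomial (x + 3)^2. Computing further, both have invariant factors (x + 3)^2. Hence A and B are similar.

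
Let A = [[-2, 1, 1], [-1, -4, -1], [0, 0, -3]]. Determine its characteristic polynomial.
χ_A(x) = (x + 3)^3

xI - A = [[x + 2, -1, -1], [1, x + 4, 1], [0, 0, x + 3]].

Expanding det(xI - A) along the first row:
det(xI - A) = + (x + 2)·det([[x + 4, 1], [0, x + 3]]) - (-1)·det([[1, 1], [0, x + 3]]) + (-1)·det([[1, x + 4], [0, 0]]).

Evaluating gives χ_A(x) = x^3 + 9x^2 + 27x + 27 = (x + 3)^3.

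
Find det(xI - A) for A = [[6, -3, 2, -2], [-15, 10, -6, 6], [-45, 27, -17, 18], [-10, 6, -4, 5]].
xI - A = [[x - 6, 3, -2, 2], [15, x - 10, 6, -6], [45, -27, x + 17, -18], [10, -6, 4, x - 5]].

Expanding det(xI - A) along the first row:
det(xI - A) = + (x - 6)·det([[x - 10, 6, -6], [-27, x + 17, -18], [-6, 4, x - 5]]) - (3)·det([[15, 6, -6], [45, x + 17, -18], [10, 4, x - 5]]) + (-2)·det([[15, x - 10, -6], [45, -27, -18], [10, -6, x - 5]]) - (2)·det([[15, x - 10, 6], [45, -27, x + 17], [10, -6, 4]]).

Evaluating gives χ_A(x) = x^4 - 4x^3 + 6x^2 - 4x + 1 = (x - 1)^4.

χ_A(x) = (x - 1)^4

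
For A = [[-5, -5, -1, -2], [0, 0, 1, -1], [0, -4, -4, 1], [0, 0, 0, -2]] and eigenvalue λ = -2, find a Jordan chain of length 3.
v_1 = [[-1, 0, 0, 1]]^T, v_2 = [[1, -1, 1, 0]]^T, v_3 = [[1, -1, 2, 0]]^T

We seek v_1 ∈ ker((A + 2I)^3) \ ker((A + 2I)^2), then set v_{i+1} = (A + 2I) v_i.

One such chain is v_1 = [[-1, 0, 0, 1]]^T, v_2 = [[1, -1, 1, 0]]^T, v_3 = [[1, -1, 2, 0]]^T. Check: (A + 2I) v_3 = [[0, 0, 0, 0]]^T = 0.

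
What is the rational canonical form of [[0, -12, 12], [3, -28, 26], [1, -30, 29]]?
R = [[0, 0, -12], [1, 0, 8], [0, 1, 1]]

The invariant factors of A (the non-unit diagonal entries of the Smith normal form of xI - A over ℚ[x]) are (x - 2)^2(x + 3), each dividing the next. The characteristic polynomial is their product, (x - 2)^2(x + 3).

The rational canonical form is the block-diagonal matrix of companion matrices C(f_i):
R = [[0, 0, -12], [1, 0, 8], [0, 1, 1]].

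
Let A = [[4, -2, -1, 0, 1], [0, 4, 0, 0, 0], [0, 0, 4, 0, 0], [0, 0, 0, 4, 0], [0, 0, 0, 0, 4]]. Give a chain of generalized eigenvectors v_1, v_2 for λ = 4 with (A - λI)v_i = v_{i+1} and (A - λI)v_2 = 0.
v_1 = [[0, 0, 0, 0, 1]]^T, v_2 = [[1, 0, 0, 0, 0]]^T

We seek v_1 ∈ ker((A - 4I)^2) \ ker(A - 4I), then set v_{i+1} = (A - 4I) v_i.

One such chain is v_1 = [[0, 0, 0, 0, 1]]^T, v_2 = [[1, 0, 0, 0, 0]]^T. Check: (A - 4I) v_2 = [[0, 0, 0, 0, 0]]^T = 0.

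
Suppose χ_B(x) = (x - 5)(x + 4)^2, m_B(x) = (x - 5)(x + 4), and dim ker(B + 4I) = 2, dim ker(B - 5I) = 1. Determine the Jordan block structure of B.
Jordan blocks: (-4, 1), (-4, 1), (5, 1)

λ = -4: algebraic multiplicity 2 (exponent in χ_B), largest block size 1 (exponent in m_B), 2 blocks (geometric multiplicity). These force block sizes [1, 1].
λ = 5: algebraic multiplicity 1 (exponent in χ_B), largest block size 1 (exponent in m_B), 1 block (geometric multiplicity). This forces block sizes [1].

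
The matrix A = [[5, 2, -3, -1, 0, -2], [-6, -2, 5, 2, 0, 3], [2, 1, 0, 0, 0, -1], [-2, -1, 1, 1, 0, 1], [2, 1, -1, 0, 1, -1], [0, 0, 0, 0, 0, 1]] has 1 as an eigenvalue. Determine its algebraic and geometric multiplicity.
The characteristic polynomial is (x - 1)^6, so the factor x - 1 appears with exponent 6: the algebraic multiplicity is 6.

rank(A - I) = 2, so the eigenspace has dimension 6 - 2 = 4: the geometric multiplicity is 4.

Since 4 < 6, A is not diagonalizable.

algebraic multiplicity 6, geometric multiplicity 4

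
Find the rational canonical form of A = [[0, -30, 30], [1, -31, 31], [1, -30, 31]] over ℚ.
R = [[0, 0, 30], [1, 0, 31], [0, 1, 0]]

The invariant factors of A (the non-unit diagonal entries of the Smith normal form of xI - A over ℚ[x]) are (x - 6)(x + 1)(x + 5), each dividing the next. The characteristic polynomial is their product, (x - 6)(x + 1)(x + 5).

The rational canonical form is the block-diagonal matrix of companion matrices C(f_i):
R = [[0, 0, 30], [1, 0, 31], [0, 1, 0]].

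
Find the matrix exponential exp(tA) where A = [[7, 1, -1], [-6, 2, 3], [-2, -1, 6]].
A has Jordan form J = [[5, 1, 0], [0, 5, 0], [0, 0, 5]] with A = PJP^{-1}, so e^{tA} = P e^{tJ} P^{-1}.

For a Jordan block J_k(λ), e^{tJ_k(λ)} = e^{λt} · (I + tN + t^2 N^2/2! + ... + t^{k-1} N^{k-1}/(k-1)!) where N is the nilpotent superdiagonal part.

Assembling the blocks and conjugating back gives the entries of e^{tA} as shown above.

e^{tA} = [[(2*t + 1)*e^{5*t}, t*e^{5*t}, -t*e^{5*t}], [-6*t*e^{5*t}, (1 - 3*t)*e^{5*t}, 3*t*e^{5*t}], [-2*t*e^{5*t}, -t*e^{5*t}, (t + 1)*e^{5*t}]]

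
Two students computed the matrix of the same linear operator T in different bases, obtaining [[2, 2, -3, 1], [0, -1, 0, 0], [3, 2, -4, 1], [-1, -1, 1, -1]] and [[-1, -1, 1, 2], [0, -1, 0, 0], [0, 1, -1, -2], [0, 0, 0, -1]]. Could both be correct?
Yes.

Two matrices over a field are similar if and only if they have the same invariant factors.

Both A and B have characteristic polynomial (x + 1)^4 and minimal polynomial (x + 1)^3. Computing further, both have invariant factors x + 1, (x + 1)^3. Hence A and B are similar.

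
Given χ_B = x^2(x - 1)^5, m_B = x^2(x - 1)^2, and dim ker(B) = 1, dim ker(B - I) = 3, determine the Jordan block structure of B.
Jordan blocks: (0, 2), (1, 2), (1, 2), (1, 1)

λ = 0: algebraic multiplicity 2 (exponent in χ_B), largest block size 2 (exponent in m_B), 1 block (geometric multiplicity). This forces block sizes [2].
λ = 1: algebraic multiplicity 5 (exponent in χ_B), largest block size 2 (exponent in m_B), 3 blocks (geometric multiplicity). These force block sizes [2, 2, 1].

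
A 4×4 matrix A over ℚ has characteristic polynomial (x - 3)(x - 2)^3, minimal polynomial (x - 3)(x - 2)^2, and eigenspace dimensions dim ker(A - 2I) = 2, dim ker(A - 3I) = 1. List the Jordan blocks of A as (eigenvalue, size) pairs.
Jordan blocks: (2, 2), (2, 1), (3, 1)

λ = 2: algebraic multiplicity 3 (exponent in χ_A), largest block size 2 (exponent in m_A), 2 blocks (geometric multiplicity). These force block sizes [2, 1].
λ = 3: algebraic multiplicity 1 (exponent in χ_A), largest block size 1 (exponent in m_A), 1 block (geometric multiplicity). This forces block sizes [1].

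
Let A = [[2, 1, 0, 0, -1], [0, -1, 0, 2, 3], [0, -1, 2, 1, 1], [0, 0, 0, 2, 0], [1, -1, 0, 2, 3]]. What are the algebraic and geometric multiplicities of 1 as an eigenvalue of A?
algebraic multiplicity 2, geometric multiplicity 1

The characteristic polynomial is (x - 2)^3(x - 1)^2, so the factor x - 1 appears with exponent 2: the algebraic multiplicity is 2.

rank(A - I) = 4, so the eigenspace has dimension 5 - 4 = 1: the geometric multiplicity is 1.

Since 1 < 2, A is not diagonalizable.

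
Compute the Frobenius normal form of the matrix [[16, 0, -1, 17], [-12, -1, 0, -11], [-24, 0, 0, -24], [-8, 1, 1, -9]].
The invariant factors of A (the non-unit diagonal entries of the Smith normal form of xI - A over ℚ[x]) are (x - 6)(x^3 - 4x - 4), each dividing the next. The characteristic polynomial is their product, (x - 6)(x^3 - 4x - 4).

The rational canonical form is the block-diagonal matrix of companion matrices C(f_i):
R = [[0, 0, 0, -24], [1, 0, 0, -20], [0, 1, 0, 4], [0, 0, 1, 6]].

Note the characteristic polynomial does not split into linear factors over ℚ, so A has no Jordan form over ℚ; the rational canonical form exists over any field.

R = [[0, 0, 0, -24], [1, 0, 0, -20], [0, 1, 0, 4], [0, 0, 1, 6]]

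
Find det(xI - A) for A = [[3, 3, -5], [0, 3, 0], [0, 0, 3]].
xI - A = [[x - 3, -3, 5], [0, x - 3, 0], [0, 0, x - 3]].

Expanding det(xI - A) along the first row:
det(xI - A) = + (x - 3)·det([[x - 3, 0], [0, x - 3]]) - (-3)·det([[0, 0], [0, x - 3]]) + (5)·det([[0, x - 3], [0, 0]]).

Evaluating gives χ_A(x) = x^3 - 9x^2 + 27x - 27 = (x - 3)^3.

χ_A(x) = (x - 3)^3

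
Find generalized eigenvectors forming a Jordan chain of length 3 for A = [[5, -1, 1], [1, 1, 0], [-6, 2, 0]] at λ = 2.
We seek v_1 ∈ ker((A - 2I)^3) \ ker((A - 2I)^2), then set v_{i+1} = (A - 2I) v_i.

One such chain is v_1 = [[1, -1, -1]]^T, v_2 = [[3, 2, -6]]^T, v_3 = [[1, 1, -2]]^T. Check: (A - 2I) v_3 = [[0, 0, 0]]^T = 0.

v_1 = [[1, -1, -1]]^T, v_2 = [[3, 2, -6]]^T, v_3 = [[1, 1, -2]]^T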